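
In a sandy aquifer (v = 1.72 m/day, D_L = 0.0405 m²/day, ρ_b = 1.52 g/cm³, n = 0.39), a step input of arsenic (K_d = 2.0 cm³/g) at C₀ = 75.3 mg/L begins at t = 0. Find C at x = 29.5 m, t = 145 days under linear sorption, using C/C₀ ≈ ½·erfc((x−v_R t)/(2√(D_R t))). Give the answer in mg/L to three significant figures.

12.2 mg/L

Retardation factor R = 1 + ρ_b·K_d/n = 1 + 1.52 × 2.0/0.39 = 8.795.
Sorption retards both mechanisms: v_R = v/R = 0.1956 m/day, D_R = D/R = 0.004605 m²/day.
v_R·t = 0.1956 × 145 = 28.362 m; 2√(D_R t) = 1.634 m; argument = (29.5 − 28.362)/1.634 = 0.6965.
C = C₀ × ½·erfc(0.6965) = 75.3 × 0.1623 = 12.2 mg/L.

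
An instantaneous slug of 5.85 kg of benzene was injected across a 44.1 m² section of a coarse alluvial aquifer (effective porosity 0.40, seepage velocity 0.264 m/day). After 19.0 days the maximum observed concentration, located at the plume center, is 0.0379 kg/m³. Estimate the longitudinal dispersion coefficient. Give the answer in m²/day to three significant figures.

At the plume center C_max = M/(n_e·A·√(4πDt)), so D = M²/(4πt·(n_e·A·C_max)²).
n_e·A·C_max = 0.40 × 44.1 × 0.0379 = 0.6686 kg/m.
D = 5.85²/(4π × 19.0 × 0.6686²) = 0.321 m²/day.

0.321 m²/day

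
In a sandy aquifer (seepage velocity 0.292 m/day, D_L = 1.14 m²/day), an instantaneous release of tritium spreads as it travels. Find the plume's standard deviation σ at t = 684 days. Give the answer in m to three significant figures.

Dispersive spreading gives a Gaussian with σ² = 2Dt; advection only shifts the center.
σ = √(2 × 1.14 × 684) = 39.5 m.

39.5 m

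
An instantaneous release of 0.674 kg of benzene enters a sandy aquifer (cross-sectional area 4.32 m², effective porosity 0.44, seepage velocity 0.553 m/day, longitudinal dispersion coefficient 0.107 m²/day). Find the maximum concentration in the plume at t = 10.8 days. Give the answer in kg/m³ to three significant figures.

The peak of an instantaneous 1D plume sits at x = vt; there the Gaussian factor is 1 and C_max = M/(n_e·A·√(4πDt)), where n_e·A is the pore area the mass is dissolved in.
√(4πDt) = √(4π × 0.107 × 10.8) = 3.811 m, so C_max = 0.674/(0.44 × 4.32 × 3.811) = 0.0930 kg/m³.

0.0930 kg/m³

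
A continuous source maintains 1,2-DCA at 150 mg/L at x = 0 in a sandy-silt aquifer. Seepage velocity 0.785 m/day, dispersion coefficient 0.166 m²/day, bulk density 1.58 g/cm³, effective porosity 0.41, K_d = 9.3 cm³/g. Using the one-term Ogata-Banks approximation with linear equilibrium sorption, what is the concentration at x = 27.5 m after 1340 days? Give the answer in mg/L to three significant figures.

92.9 mg/L

Retardation factor R = 1 + ρ_b·K_d/n = 1 + 1.58 × 9.3/0.41 = 36.84.
Sorption retards both mechanisms: v_R = v/R = 0.02131 m/day, D_R = D/R = 0.004506 m²/day.
v_R·t = 0.02131 × 1340 = 28.5554 m; 2√(D_R t) = 4.914 m; argument = (27.5 − 28.5554)/4.914 = -0.2148.
C = C₀ × ½·erfc(-0.2148) = 150 × 0.6193 = 92.9 mg/L.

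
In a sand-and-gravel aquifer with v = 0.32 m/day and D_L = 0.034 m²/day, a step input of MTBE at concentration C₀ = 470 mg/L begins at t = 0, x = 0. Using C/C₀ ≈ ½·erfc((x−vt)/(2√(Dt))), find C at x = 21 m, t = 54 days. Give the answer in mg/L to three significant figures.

12.3 mg/L

For a continuous step input, C/C₀ ≈ ½·erfc((x−vt)/(2√(Dt))).
vt = 0.32 × 54 = 17.28 m and 2√(Dt) = 2√(0.034 × 54) = 2.710 m.
Argument (x−vt)/(2√(Dt)) = (21 − 17.28)/2.710 = 1.373; ½·erfc(1.373) = 0.02609.
C = 470 × 0.02609 = 12.3 mg/L.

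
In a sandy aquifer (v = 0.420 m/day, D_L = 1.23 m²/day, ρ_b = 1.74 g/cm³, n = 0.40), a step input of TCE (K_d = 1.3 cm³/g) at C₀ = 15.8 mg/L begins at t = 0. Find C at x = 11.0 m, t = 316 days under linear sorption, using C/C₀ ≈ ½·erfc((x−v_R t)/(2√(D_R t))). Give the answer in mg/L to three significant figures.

Retardation factor R = 1 + ρ_b·K_d/n = 1 + 1.74 × 1.3/0.40 = 6.655.
Sorption retards both mechanisms: v_R = v/R = 0.06311 m/day, D_R = D/R = 0.1848 m²/day.
v_R·t = 0.06311 × 316 = 19.94276 m; 2√(D_R t) = 15.28 m; argument = (11.0 − 19.94276)/15.28 = -0.5853.
C = C₀ × ½·erfc(-0.5853) = 15.8 × 0.7961 = 12.6 mg/L.

12.6 mg/L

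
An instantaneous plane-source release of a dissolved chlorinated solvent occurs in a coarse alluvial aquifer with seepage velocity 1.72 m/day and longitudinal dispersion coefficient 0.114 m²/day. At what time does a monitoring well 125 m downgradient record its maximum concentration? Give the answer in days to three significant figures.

72.6 days

For the 1D instantaneous-source solution, setting ∂C/∂t = 0 at fixed x gives v²t² + 2Dt − x² = 0, so t = (√(D² + v²x²) − D)/v².
√(D² + v²x²) = √(0.114² + 1.72² × 125²) = 215.0; v² = 2.9584.
t = (215.0 − 0.114)/2.9584 = 72.6 days (vs. the pure-advection estimate x/v = 72.7 d).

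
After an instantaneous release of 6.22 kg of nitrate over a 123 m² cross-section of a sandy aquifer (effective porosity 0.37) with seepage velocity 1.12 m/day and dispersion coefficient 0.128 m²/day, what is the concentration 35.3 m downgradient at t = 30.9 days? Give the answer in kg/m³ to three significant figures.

0.0188 kg/m³

For an instantaneous plane source, C(x,t) = M/(n_e·A·√(4πDt)) · exp(−(x−vt)²/(4Dt)), with n_e·A the pore (flow) area.
Plume center vt = 1.12 × 30.9 = 34.608 m, so the well at 35.3 m is 0.692 m downgradient of the peak.
√(4πDt) = 7.050 m, giving peak height M/(n_e·A·√(4πDt)) = 6.22/(0.37 × 123 × 7.050) = 0.01939 kg/m³.
(x−vt)²/(4Dt) = (0.692)²/(4 × 0.128 × 30.9) = 0.03027; exp(−0.03027) = 0.9702.
C = 0.01939 × 0.9702 = 0.0188 kg/m³.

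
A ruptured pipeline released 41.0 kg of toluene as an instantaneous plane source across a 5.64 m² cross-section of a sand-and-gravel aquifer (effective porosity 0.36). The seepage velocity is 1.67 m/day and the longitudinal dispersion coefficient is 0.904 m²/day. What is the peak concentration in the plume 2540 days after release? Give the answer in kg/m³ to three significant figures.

0.119 kg/m³

The peak of an instantaneous 1D plume sits at x = vt; there the Gaussian factor is 1 and C_max = M/(n_e·A·√(4πDt)), where n_e·A is the pore area the mass is dissolved in.
√(4πDt) = √(4π × 0.904 × 2540) = 169.9 m, so C_max = 41.0/(0.36 × 5.64 × 169.9) = 0.119 kg/m³.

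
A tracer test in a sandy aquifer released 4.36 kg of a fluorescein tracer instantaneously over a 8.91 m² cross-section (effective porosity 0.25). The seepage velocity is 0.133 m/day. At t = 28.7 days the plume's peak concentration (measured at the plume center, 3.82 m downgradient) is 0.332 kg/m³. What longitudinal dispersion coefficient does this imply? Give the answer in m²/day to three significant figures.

0.0964 m²/day

At the plume center C_max = M/(n_e·A·√(4πDt)), so D = M²/(4πt·(n_e·A·C_max)²).
n_e·A·C_max = 0.25 × 8.91 × 0.332 = 0.7395 kg/m.
D = 4.36²/(4π × 28.7 × 0.7395²) = 0.0964 m²/day.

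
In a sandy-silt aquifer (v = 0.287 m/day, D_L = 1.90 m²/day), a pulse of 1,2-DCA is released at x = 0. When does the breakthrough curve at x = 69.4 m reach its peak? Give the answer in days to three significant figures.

220 days

For the 1D instantaneous-source solution, setting ∂C/∂t = 0 at fixed x gives v²t² + 2Dt − x² = 0, so t = (√(D² + v²x²) − D)/v².
√(D² + v²x²) = √(1.90² + 0.287² × 69.4²) = 20.01; v² = 0.082369.
t = (20.01 − 1.90)/0.082369 = 220 days (vs. the pure-advection estimate x/v = 242 d).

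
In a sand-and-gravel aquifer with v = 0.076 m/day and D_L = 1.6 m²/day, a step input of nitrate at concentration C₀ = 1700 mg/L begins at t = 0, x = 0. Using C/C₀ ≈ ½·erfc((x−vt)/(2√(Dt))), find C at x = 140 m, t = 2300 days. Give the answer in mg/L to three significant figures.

1120 mg/L

For a continuous step input, C/C₀ ≈ ½·erfc((x−vt)/(2√(Dt))).
vt = 0.076 × 2300 = 174.8 m and 2√(Dt) = 2√(1.6 × 2300) = 121.3 m.
Argument (x−vt)/(2√(Dt)) = (140 − 174.8)/121.3 = -0.2869; ½·erfc(-0.2869) = 0.6575.
C = 1700 × 0.6575 = 1120 mg/L.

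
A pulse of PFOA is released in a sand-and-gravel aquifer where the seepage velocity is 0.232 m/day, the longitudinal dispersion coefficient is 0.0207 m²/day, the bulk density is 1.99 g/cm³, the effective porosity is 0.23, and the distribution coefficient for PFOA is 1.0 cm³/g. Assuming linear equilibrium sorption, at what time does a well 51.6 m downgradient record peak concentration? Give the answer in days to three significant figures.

Retardation factor R = 1 + ρ_b·K_d/n = 1 + 1.99 × 1.0/0.23 = 9.652.
Sorption retards both mechanisms: v_R = v/R = 0.02404 m/day, D_R = D/R = 0.002145 m²/day.
Peak time from v_R²t² + 2D_R t − x² = 0: t = (√(D_R² + v_R²x²) − D_R)/v_R².
√(D_R² + v_R²x²) = √(0.002145² + 0.02404² × 51.6²) = 1.240; v_R² = 0.0005779.
t = (1.240 − 0.002145)/0.0005779 = 2140 days.

2140 days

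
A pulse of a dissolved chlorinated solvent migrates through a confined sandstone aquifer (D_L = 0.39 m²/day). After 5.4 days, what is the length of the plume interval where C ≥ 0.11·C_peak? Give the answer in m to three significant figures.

The plume is Gaussian with σ = √(2Dt) = √(2 × 0.39 × 5.4) = 2.052 m.
C/C_peak = exp(−Δx²/(2σ²)) = 0.11 ⇒ Δx = σ·√(−2 ln 0.11) = 2.052 × 2.101 = 4.311 m.
Width = 2Δx = 8.62 m.

8.62 m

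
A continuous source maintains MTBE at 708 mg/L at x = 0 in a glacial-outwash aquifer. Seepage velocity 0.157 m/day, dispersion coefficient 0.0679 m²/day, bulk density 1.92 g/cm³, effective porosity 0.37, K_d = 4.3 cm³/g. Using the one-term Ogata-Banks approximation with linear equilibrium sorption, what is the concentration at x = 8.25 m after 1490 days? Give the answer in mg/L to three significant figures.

515 mg/L

Retardation factor R = 1 + ρ_b·K_d/n = 1 + 1.92 × 4.3/0.37 = 23.31.
Sorption retards both mechanisms: v_R = v/R = 0.006735 m/day, D_R = D/R = 0.002913 m²/day.
v_R·t = 0.006735 × 1490 = 10.03515 m; 2√(D_R t) = 4.167 m; argument = (8.25 − 10.03515)/4.167 = -0.4284.
C = C₀ × ½·erfc(-0.4284) = 708 × 0.7277 = 515 mg/L.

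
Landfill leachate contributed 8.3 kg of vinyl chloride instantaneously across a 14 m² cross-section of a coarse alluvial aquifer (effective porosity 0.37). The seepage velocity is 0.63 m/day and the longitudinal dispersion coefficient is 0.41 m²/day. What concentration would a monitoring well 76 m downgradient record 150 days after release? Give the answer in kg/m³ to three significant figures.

0.0143 kg/m³

For an instantaneous plane source, C(x,t) = M/(n_e·A·√(4πDt)) · exp(−(x−vt)²/(4Dt)), with n_e·A the pore (flow) area.
Plume center vt = 0.63 × 150 = 94.5 m, so the well at 76 m is 18.5 m upgradient of the peak.
√(4πDt) = 27.80 m, giving peak height M/(n_e·A·√(4πDt)) = 8.3/(0.37 × 14 × 27.80) = 0.05764 kg/m³.
(x−vt)²/(4Dt) = (-18.5)²/(4 × 0.41 × 150) = 1.391; exp(−1.391) = 0.2488.
C = 0.05764 × 0.2488 = 0.0143 kg/m³.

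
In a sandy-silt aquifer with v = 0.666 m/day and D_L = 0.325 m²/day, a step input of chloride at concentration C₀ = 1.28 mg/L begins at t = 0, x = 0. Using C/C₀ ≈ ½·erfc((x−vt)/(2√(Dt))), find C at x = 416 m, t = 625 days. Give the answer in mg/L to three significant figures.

0.646 mg/L

For a continuous step input, C/C₀ ≈ ½·erfc((x−vt)/(2√(Dt))).
vt = 0.666 × 625 = 416.25 m and 2√(Dt) = 2√(0.325 × 625) = 28.50 m.
Argument (x−vt)/(2√(Dt)) = (416 − 416.25)/28.50 = -0.008772; ½·erfc(-0.008772) = 0.5049.
C = 1.28 × 0.5049 = 0.646 mg/L.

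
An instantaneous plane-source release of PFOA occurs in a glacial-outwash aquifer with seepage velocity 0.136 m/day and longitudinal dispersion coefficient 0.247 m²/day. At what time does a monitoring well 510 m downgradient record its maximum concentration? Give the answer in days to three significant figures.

For the 1D instantaneous-source solution, setting ∂C/∂t = 0 at fixed x gives v²t² + 2Dt − x² = 0, so t = (√(D² + v²x²) − D)/v².
√(D² + v²x²) = √(0.247² + 0.136² × 510²) = 69.36; v² = 0.018496.
t = (69.36 − 0.247)/0.018496 = 3740 days (vs. the pure-advection estimate x/v = 3750 d).

3740 days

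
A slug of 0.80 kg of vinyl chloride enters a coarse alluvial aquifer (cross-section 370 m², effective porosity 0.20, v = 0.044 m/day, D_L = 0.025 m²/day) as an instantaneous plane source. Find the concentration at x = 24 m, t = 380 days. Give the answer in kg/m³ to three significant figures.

For an instantaneous plane source, C(x,t) = M/(n_e·A·√(4πDt)) · exp(−(x−vt)²/(4Dt)), with n_e·A the pore (flow) area.
Plume center vt = 0.044 × 380 = 16.72 m, so the well at 24 m is 7.28 m downgradient of the peak.
√(4πDt) = 10.93 m, giving peak height M/(n_e·A·√(4πDt)) = 0.80/(0.20 × 370 × 10.93) = 0.0009891 kg/m³.
(x−vt)²/(4Dt) = (7.28)²/(4 × 0.025 × 380) = 1.395; exp(−1.395) = 0.2478.
C = 0.0009891 × 0.2478 = 0.000245 kg/m³.

0.000245 kg/m³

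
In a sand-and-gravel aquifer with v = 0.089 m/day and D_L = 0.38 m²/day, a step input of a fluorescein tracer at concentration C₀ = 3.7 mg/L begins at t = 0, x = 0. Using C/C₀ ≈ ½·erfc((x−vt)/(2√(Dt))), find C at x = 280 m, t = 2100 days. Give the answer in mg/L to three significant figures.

For a continuous step input, C/C₀ ≈ ½·erfc((x−vt)/(2√(Dt))).
vt = 0.089 × 2100 = 186.9 m and 2√(Dt) = 2√(0.38 × 2100) = 56.50 m.
Argument (x−vt)/(2√(Dt)) = (280 − 186.9)/56.50 = 1.648; ½·erfc(1.648) = 0.009887.
C = 3.7 × 0.009887 = 0.0366 mg/L.

0.0366 mg/L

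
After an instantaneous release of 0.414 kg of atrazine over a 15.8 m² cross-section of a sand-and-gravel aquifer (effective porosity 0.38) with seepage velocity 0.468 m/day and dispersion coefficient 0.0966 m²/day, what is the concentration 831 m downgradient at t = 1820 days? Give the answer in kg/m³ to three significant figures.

0.000795 kg/m³

For an instantaneous plane source, C(x,t) = M/(n_e·A·√(4πDt)) · exp(−(x−vt)²/(4Dt)), with n_e·A the pore (flow) area.
Plume center vt = 0.468 × 1820 = 851.76 m, so the well at 831 m is 20.76 m upgradient of the peak.
√(4πDt) = 47.00 m, giving peak height M/(n_e·A·√(4πDt)) = 0.414/(0.38 × 15.8 × 47.00) = 0.001467 kg/m³.
(x−vt)²/(4Dt) = (-20.76)²/(4 × 0.0966 × 1820) = 0.6128; exp(−0.6128) = 0.5418.
C = 0.001467 × 0.5418 = 0.000795 kg/m³.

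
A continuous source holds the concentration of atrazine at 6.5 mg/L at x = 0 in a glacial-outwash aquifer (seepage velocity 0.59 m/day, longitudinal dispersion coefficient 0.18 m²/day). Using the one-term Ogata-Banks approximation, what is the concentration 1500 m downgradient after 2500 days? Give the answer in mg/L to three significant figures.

For a continuous step input, C/C₀ ≈ ½·erfc((x−vt)/(2√(Dt))).
vt = 0.59 × 2500 = 1475 m and 2√(Dt) = 2√(0.18 × 2500) = 42.43 m.
Argument (x−vt)/(2√(Dt)) = (1500 − 1475)/42.43 = 0.5892; ½·erfc(0.5892) = 0.2024.
C = 6.5 × 0.2024 = 1.32 mg/L.

1.32 mg/L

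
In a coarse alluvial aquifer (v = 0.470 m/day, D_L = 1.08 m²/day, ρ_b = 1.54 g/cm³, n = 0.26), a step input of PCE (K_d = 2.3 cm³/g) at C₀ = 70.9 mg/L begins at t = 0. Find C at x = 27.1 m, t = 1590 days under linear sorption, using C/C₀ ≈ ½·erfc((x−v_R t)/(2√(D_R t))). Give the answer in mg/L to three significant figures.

Retardation factor R = 1 + ρ_b·K_d/n = 1 + 1.54 × 2.3/0.26 = 14.62.
Sorption retards both mechanisms: v_R = v/R = 0.03215 m/day, D_R = D/R = 0.07387 m²/day.
v_R·t = 0.03215 × 1590 = 51.1185 m; 2√(D_R t) = 21.68 m; argument = (27.1 − 51.1185)/21.68 = -1.108.
C = C₀ × ½·erfc(-1.108) = 70.9 × 0.9414 = 66.7 mg/L.

66.7 mg/L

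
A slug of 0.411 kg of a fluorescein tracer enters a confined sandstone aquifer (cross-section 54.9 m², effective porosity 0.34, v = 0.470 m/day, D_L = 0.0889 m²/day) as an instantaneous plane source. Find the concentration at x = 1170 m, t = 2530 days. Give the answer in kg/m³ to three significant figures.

0.000276 kg/m³

For an instantaneous plane source, C(x,t) = M/(n_e·A·√(4πDt)) · exp(−(x−vt)²/(4Dt)), with n_e·A the pore (flow) area.
Plume center vt = 0.470 × 2530 = 1189.1 m, so the well at 1170 m is 19.1 m upgradient of the peak.
√(4πDt) = 53.16 m, giving peak height M/(n_e·A·√(4πDt)) = 0.411/(0.34 × 54.9 × 53.16) = 0.0004142 kg/m³.
(x−vt)²/(4Dt) = (-19.1)²/(4 × 0.0889 × 2530) = 0.4055; exp(−0.4055) = 0.6666.
C = 0.0004142 × 0.6666 = 0.000276 kg/m³.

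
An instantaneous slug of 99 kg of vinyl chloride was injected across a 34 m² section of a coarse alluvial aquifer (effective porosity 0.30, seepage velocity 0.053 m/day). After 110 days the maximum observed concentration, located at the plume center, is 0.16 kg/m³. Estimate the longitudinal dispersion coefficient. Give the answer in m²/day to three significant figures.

2.66 m²/day

At the plume center C_max = M/(n_e·A·√(4πDt)), so D = M²/(4πt·(n_e·A·C_max)²).
n_e·A·C_max = 0.30 × 34 × 0.16 = 1.632 kg/m.
D = 99²/(4π × 110 × 1.632²) = 2.66 m²/day.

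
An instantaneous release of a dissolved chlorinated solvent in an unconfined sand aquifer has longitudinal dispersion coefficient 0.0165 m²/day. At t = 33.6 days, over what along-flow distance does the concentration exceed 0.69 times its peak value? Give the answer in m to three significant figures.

The plume is Gaussian with σ = √(2Dt) = √(2 × 0.0165 × 33.6) = 1.053 m.
C/C_peak = exp(−Δx²/(2σ²)) = 0.69 ⇒ Δx = σ·√(−2 ln 0.69) = 1.053 × 0.8615 = 0.9072 m.
Width = 2Δx = 1.81 m.

1.81 m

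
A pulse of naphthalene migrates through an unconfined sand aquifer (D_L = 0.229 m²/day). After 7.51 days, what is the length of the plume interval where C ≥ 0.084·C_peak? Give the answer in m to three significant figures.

8.26 m

The plume is Gaussian with σ = √(2Dt) = √(2 × 0.229 × 7.51) = 1.855 m.
C/C_peak = exp(−Δx²/(2σ²)) = 0.084 ⇒ Δx = σ·√(−2 ln 0.084) = 1.855 × 2.226 = 4.129 m.
Width = 2Δx = 8.26 m.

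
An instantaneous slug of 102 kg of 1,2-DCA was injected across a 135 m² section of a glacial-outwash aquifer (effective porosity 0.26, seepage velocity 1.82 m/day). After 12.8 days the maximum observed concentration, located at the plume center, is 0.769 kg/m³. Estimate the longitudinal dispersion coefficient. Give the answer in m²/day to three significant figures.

0.0888 m²/day

At the plume center C_max = M/(n_e·A·√(4πDt)), so D = M²/(4πt·(n_e·A·C_max)²).
n_e·A·C_max = 0.26 × 135 × 0.769 = 26.99 kg/m.
D = 102²/(4π × 12.8 × 26.99²) = 0.0888 m²/day.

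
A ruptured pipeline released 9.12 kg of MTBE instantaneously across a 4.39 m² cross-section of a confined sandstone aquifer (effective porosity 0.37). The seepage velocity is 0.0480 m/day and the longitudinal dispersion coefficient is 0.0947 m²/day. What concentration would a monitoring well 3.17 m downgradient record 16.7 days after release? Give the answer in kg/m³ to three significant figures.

0.519 kg/m³

For an instantaneous plane source, C(x,t) = M/(n_e·A·√(4πDt)) · exp(−(x−vt)²/(4Dt)), with n_e·A the pore (flow) area.
Plume center vt = 0.0480 × 16.7 = 0.8016 m, so the well at 3.17 m is 2.3684 m downgradient of the peak.
√(4πDt) = 4.458 m, giving peak height M/(n_e·A·√(4πDt)) = 9.12/(0.37 × 4.39 × 4.458) = 1.259 kg/m³.
(x−vt)²/(4Dt) = (2.3684)²/(4 × 0.0947 × 16.7) = 0.8867; exp(−0.8867) = 0.4120.
C = 1.259 × 0.4120 = 0.519 kg/m³.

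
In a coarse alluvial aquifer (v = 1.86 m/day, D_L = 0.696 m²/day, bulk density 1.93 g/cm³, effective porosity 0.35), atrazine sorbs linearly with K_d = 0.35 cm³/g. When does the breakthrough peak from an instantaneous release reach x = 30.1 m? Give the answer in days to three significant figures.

46.8 days

Retardation factor R = 1 + ρ_b·K_d/n = 1 + 1.93 × 0.35/0.35 = 2.930.
Sorption retards both mechanisms: v_R = v/R = 0.6348 m/day, D_R = D/R = 0.2375 m²/day.
Peak time from v_R²t² + 2D_R t − x² = 0: t = (√(D_R² + v_R²x²) − D_R)/v_R².
√(D_R² + v_R²x²) = √(0.2375² + 0.6348² × 30.1²) = 19.11; v_R² = 0.4030.
t = (19.11 − 0.2375)/0.4030 = 46.8 days.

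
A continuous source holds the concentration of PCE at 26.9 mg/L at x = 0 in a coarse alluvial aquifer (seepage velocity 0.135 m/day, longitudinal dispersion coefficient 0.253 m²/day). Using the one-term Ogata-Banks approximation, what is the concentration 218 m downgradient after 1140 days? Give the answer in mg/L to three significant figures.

For a continuous step input, C/C₀ ≈ ½·erfc((x−vt)/(2√(Dt))).
vt = 0.135 × 1140 = 153.9 m and 2√(Dt) = 2√(0.253 × 1140) = 33.97 m.
Argument (x−vt)/(2√(Dt)) = (218 − 153.9)/33.97 = 1.887; ½·erfc(1.887) = 0.003808.
C = 26.9 × 0.003808 = 0.102 mg/L.

0.102 mg/L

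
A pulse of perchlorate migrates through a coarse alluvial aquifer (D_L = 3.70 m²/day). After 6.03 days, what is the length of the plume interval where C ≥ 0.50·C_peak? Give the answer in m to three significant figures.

The plume is Gaussian with σ = √(2Dt) = √(2 × 3.70 × 6.03) = 6.680 m.
C/C_peak = exp(−Δx²/(2σ²)) = 0.50 ⇒ Δx = σ·√(−2 ln 0.50) = 6.680 × 1.177 = 7.862 m.
Width = 2Δx = 15.7 m.

15.7 m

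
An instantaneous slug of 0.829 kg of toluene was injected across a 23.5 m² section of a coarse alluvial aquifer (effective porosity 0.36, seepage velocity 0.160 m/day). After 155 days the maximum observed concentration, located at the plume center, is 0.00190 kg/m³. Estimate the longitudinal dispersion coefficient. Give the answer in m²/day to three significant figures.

1.37 m²/day

At the plume center C_max = M/(n_e·A·√(4πDt)), so D = M²/(4πt·(n_e·A·C_max)²).
n_e·A·C_max = 0.36 × 23.5 × 0.00190 = 0.01607 kg/m.
D = 0.829²/(4π × 155 × 0.01607²) = 1.37 m²/day.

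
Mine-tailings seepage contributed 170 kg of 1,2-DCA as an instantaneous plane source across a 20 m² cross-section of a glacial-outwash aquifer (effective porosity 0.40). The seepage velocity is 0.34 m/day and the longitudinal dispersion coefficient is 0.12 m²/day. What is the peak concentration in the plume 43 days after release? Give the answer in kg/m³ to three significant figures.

The peak of an instantaneous 1D plume sits at x = vt; there the Gaussian factor is 1 and C_max = M/(n_e·A·√(4πDt)), where n_e·A is the pore area the mass is dissolved in.
√(4πDt) = √(4π × 0.12 × 43) = 8.052 m, so C_max = 170/(0.40 × 20 × 8.052) = 2.64 kg/m³.

2.64 kg/m³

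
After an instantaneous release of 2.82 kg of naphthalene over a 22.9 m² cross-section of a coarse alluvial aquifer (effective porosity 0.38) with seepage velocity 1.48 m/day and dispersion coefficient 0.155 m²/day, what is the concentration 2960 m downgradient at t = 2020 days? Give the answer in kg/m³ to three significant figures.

0.00257 kg/m³

For an instantaneous plane source, C(x,t) = M/(n_e·A·√(4πDt)) · exp(−(x−vt)²/(4Dt)), with n_e·A the pore (flow) area.
Plume center vt = 1.48 × 2020 = 2989.6 m, so the well at 2960 m is 29.6 m upgradient of the peak.
√(4πDt) = 62.73 m, giving peak height M/(n_e·A·√(4πDt)) = 2.82/(0.38 × 22.9 × 62.73) = 0.005166 kg/m³.
(x−vt)²/(4Dt) = (-29.6)²/(4 × 0.155 × 2020) = 0.6996; exp(−0.6996) = 0.4968.
C = 0.005166 × 0.4968 = 0.00257 kg/m³.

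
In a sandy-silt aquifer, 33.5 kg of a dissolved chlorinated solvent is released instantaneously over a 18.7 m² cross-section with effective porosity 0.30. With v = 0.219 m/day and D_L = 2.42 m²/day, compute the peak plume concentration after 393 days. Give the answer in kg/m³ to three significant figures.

The peak of an instantaneous 1D plume sits at x = vt; there the Gaussian factor is 1 and C_max = M/(n_e·A·√(4πDt)), where n_e·A is the pore area the mass is dissolved in.
√(4πDt) = √(4π × 2.42 × 393) = 109.3 m, so C_max = 33.5/(0.30 × 18.7 × 109.3) = 0.0546 kg/m³.

0.0546 kg/m³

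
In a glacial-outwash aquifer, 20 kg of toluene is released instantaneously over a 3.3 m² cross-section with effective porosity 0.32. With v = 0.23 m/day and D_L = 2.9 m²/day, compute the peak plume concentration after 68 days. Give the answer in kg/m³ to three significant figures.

0.380 kg/m³

The peak of an instantaneous 1D plume sits at x = vt; there the Gaussian factor is 1 and C_max = M/(n_e·A·√(4πDt)), where n_e·A is the pore area the mass is dissolved in.
√(4πDt) = √(4π × 2.9 × 68) = 49.78 m, so C_max = 20/(0.32 × 3.3 × 49.78) = 0.380 kg/m³.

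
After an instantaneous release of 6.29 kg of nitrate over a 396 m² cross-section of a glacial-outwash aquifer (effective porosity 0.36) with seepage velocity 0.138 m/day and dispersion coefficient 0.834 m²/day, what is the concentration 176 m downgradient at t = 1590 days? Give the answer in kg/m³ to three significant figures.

0.000240 kg/m³

For an instantaneous plane source, C(x,t) = M/(n_e·A·√(4πDt)) · exp(−(x−vt)²/(4Dt)), with n_e·A the pore (flow) area.
Plume center vt = 0.138 × 1590 = 219.42 m, so the well at 176 m is 43.42 m upgradient of the peak.
√(4πDt) = 129.1 m, giving peak height M/(n_e·A·√(4πDt)) = 6.29/(0.36 × 396 × 129.1) = 0.0003418 kg/m³.
(x−vt)²/(4Dt) = (-43.42)²/(4 × 0.834 × 1590) = 0.3554; exp(−0.3554) = 0.7009.
C = 0.0003418 × 0.7009 = 0.000240 kg/m³.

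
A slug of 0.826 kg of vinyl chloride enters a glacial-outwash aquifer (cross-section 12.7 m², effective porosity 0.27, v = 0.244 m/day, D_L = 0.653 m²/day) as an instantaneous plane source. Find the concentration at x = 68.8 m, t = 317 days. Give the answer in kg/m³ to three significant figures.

0.00432 kg/m³

For an instantaneous plane source, C(x,t) = M/(n_e·A·√(4πDt)) · exp(−(x−vt)²/(4Dt)), with n_e·A the pore (flow) area.
Plume center vt = 0.244 × 317 = 77.348 m, so the well at 68.8 m is 8.548 m upgradient of the peak.
√(4πDt) = 51.00 m, giving peak height M/(n_e·A·√(4πDt)) = 0.826/(0.27 × 12.7 × 51.00) = 0.004723 kg/m³.
(x−vt)²/(4Dt) = (-8.548)²/(4 × 0.653 × 317) = 0.08825; exp(−0.08825) = 0.9155.
C = 0.004723 × 0.9155 = 0.00432 kg/m³.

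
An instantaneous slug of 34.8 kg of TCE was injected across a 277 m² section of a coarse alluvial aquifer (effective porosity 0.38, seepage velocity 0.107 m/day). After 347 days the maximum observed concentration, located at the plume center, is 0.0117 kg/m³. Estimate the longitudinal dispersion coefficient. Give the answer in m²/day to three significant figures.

0.183 m²/day

At the plume center C_max = M/(n_e·A·√(4πDt)), so D = M²/(4πt·(n_e·A·C_max)²).
n_e·A·C_max = 0.38 × 277 × 0.0117 = 1.232 kg/m.
D = 34.8²/(4π × 347 × 1.232²) = 0.183 m²/day.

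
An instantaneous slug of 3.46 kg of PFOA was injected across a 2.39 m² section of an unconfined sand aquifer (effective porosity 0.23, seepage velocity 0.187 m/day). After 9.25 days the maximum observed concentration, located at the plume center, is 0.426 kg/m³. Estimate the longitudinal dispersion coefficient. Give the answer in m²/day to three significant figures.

1.88 m²/day

At the plume center C_max = M/(n_e·A·√(4πDt)), so D = M²/(4πt·(n_e·A·C_max)²).
n_e·A·C_max = 0.23 × 2.39 × 0.426 = 0.2342 kg/m.
D = 3.46²/(4π × 9.25 × 0.2342²) = 1.88 m²/day.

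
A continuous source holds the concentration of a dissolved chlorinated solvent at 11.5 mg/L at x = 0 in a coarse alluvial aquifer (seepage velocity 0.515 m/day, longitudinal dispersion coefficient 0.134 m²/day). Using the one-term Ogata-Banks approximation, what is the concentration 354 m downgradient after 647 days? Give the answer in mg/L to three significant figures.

For a continuous step input, C/C₀ ≈ ½·erfc((x−vt)/(2√(Dt))).
vt = 0.515 × 647 = 333.205 m and 2√(Dt) = 2√(0.134 × 647) = 18.62 m.
Argument (x−vt)/(2√(Dt)) = (354 − 333.205)/18.62 = 1.117; ½·erfc(1.117) = 0.05709.
C = 11.5 × 0.05709 = 0.657 mg/L.

0.657 mg/L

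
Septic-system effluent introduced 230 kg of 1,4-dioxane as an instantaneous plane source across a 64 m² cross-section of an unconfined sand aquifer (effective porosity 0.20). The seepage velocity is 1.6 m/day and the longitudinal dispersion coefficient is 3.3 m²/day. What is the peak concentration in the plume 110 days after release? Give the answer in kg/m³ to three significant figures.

0.266 kg/m³

The peak of an instantaneous 1D plume sits at x = vt; there the Gaussian factor is 1 and C_max = M/(n_e·A·√(4πDt)), where n_e·A is the pore area the mass is dissolved in.
√(4πDt) = √(4π × 3.3 × 110) = 67.54 m, so C_max = 230/(0.20 × 64 × 67.54) = 0.266 kg/m³.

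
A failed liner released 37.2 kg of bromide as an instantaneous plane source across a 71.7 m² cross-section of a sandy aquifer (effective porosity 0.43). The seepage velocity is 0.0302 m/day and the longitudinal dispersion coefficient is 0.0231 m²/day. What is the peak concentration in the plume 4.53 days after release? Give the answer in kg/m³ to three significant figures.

1.05 kg/m³

The peak of an instantaneous 1D plume sits at x = vt; there the Gaussian factor is 1 and C_max = M/(n_e·A·√(4πDt)), where n_e·A is the pore area the mass is dissolved in.
√(4πDt) = √(4π × 0.0231 × 4.53) = 1.147 m, so C_max = 37.2/(0.43 × 71.7 × 1.147) = 1.05 kg/m³.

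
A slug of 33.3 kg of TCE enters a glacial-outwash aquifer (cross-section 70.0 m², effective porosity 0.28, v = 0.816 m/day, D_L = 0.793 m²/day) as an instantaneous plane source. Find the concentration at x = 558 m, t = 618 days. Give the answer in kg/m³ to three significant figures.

0.00497 kg/m³

For an instantaneous plane source, C(x,t) = M/(n_e·A·√(4πDt)) · exp(−(x−vt)²/(4Dt)), with n_e·A the pore (flow) area.
Plume center vt = 0.816 × 618 = 504.288 m, so the well at 558 m is 53.712 m downgradient of the peak.
√(4πDt) = 78.48 m, giving peak height M/(n_e·A·√(4πDt)) = 33.3/(0.28 × 70.0 × 78.48) = 0.02165 kg/m³.
(x−vt)²/(4Dt) = (53.712)²/(4 × 0.793 × 618) = 1.472; exp(−1.472) = 0.2295.
C = 0.02165 × 0.2295 = 0.00497 kg/m³.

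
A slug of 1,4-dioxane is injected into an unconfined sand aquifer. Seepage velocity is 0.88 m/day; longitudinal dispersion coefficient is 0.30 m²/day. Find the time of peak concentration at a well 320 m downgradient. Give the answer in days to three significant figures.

For the 1D instantaneous-source solution, setting ∂C/∂t = 0 at fixed x gives v²t² + 2Dt − x² = 0, so t = (√(D² + v²x²) − D)/v².
√(D² + v²x²) = √(0.30² + 0.88² × 320²) = 281.6; v² = 0.7744.
t = (281.6 − 0.30)/0.7744 = 363 days (vs. the pure-advection estimate x/v = 364 d).

363 days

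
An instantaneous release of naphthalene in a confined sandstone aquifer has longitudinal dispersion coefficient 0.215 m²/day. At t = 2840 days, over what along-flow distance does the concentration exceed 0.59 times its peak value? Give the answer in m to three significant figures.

71.8 m

The plume is Gaussian with σ = √(2Dt) = √(2 × 0.215 × 2840) = 34.95 m.
C/C_peak = exp(−Δx²/(2σ²)) = 0.59 ⇒ Δx = σ·√(−2 ln 0.59) = 34.95 × 1.027 = 35.89 m.
Width = 2Δx = 71.8 m.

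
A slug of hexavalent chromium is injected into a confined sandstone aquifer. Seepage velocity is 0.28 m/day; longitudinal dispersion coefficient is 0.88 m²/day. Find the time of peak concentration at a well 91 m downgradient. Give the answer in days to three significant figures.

314 days

For the 1D instantaneous-source solution, setting ∂C/∂t = 0 at fixed x gives v²t² + 2Dt − x² = 0, so t = (√(D² + v²x²) − D)/v².
√(D² + v²x²) = √(0.88² + 0.28² × 91²) = 25.50; v² = 0.0784.
t = (25.50 − 0.88)/0.0784 = 314 days (vs. the pure-advection estimate x/v = 325 d).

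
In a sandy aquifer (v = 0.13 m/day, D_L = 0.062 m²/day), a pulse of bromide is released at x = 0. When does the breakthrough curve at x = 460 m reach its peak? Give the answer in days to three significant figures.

3530 days

For the 1D instantaneous-source solution, setting ∂C/∂t = 0 at fixed x gives v²t² + 2Dt − x² = 0, so t = (√(D² + v²x²) − D)/v².
√(D² + v²x²) = √(0.062² + 0.13² × 460²) = 59.80; v² = 0.0169.
t = (59.80 − 0.062)/0.0169 = 3530 days (vs. the pure-advection estimate x/v = 3540 d).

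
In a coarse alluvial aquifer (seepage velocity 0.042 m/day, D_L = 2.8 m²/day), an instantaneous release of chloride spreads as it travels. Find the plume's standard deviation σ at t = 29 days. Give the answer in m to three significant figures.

12.7 m

Dispersive spreading gives a Gaussian with σ² = 2Dt; advection only shifts the center.
σ = √(2 × 2.8 × 29) = 12.7 m.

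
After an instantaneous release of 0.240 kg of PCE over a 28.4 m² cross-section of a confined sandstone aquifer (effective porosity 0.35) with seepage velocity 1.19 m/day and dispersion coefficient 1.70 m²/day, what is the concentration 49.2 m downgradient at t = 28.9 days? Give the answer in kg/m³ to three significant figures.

For an instantaneous plane source, C(x,t) = M/(n_e·A·√(4πDt)) · exp(−(x−vt)²/(4Dt)), with n_e·A the pore (flow) area.
Plume center vt = 1.19 × 28.9 = 34.391 m, so the well at 49.2 m is 14.809 m downgradient of the peak.
√(4πDt) = 24.85 m, giving peak height M/(n_e·A·√(4πDt)) = 0.240/(0.35 × 28.4 × 24.85) = 0.0009716 kg/m³.
(x−vt)²/(4Dt) = (14.809)²/(4 × 1.70 × 28.9) = 1.116; exp(−1.116) = 0.3276.
C = 0.0009716 × 0.3276 = 0.000318 kg/m³.

0.000318 kg/m³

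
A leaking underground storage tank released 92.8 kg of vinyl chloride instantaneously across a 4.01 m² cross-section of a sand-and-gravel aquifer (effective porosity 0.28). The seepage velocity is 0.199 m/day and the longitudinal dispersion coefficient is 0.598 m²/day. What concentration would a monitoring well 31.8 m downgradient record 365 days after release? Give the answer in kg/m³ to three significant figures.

0.234 kg/m³

For an instantaneous plane source, C(x,t) = M/(n_e·A·√(4πDt)) · exp(−(x−vt)²/(4Dt)), with n_e·A the pore (flow) area.
Plume center vt = 0.199 × 365 = 72.635 m, so the well at 31.8 m is 40.835 m upgradient of the peak.
√(4πDt) = 52.37 m, giving peak height M/(n_e·A·√(4πDt)) = 92.8/(0.28 × 4.01 × 52.37) = 1.578 kg/m³.
(x−vt)²/(4Dt) = (-40.835)²/(4 × 0.598 × 365) = 1.910; exp(−1.910) = 0.1481.
C = 1.578 × 0.1481 = 0.234 kg/m³.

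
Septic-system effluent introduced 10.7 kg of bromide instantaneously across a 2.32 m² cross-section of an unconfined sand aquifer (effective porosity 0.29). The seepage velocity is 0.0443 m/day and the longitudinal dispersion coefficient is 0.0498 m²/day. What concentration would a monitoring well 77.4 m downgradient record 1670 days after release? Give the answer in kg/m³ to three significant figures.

For an instantaneous plane source, C(x,t) = M/(n_e·A·√(4πDt)) · exp(−(x−vt)²/(4Dt)), with n_e·A the pore (flow) area.
Plume center vt = 0.0443 × 1670 = 73.981 m, so the well at 77.4 m is 3.419 m downgradient of the peak.
√(4πDt) = 32.33 m, giving peak height M/(n_e·A·√(4πDt)) = 10.7/(0.29 × 2.32 × 32.33) = 0.4919 kg/m³.
(x−vt)²/(4Dt) = (3.419)²/(4 × 0.0498 × 1670) = 0.03514; exp(−0.03514) = 0.9655.
C = 0.4919 × 0.9655 = 0.475 kg/m³.

0.475 kg/m³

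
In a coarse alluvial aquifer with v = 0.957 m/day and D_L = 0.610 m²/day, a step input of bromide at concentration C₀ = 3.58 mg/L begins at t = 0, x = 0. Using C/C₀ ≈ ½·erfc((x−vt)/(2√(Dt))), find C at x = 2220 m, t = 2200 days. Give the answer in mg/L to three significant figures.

0.0483 mg/L

For a continuous step input, C/C₀ ≈ ½·erfc((x−vt)/(2√(Dt))).
vt = 0.957 × 2200 = 2105.4 m and 2√(Dt) = 2√(0.610 × 2200) = 73.27 m.
Argument (x−vt)/(2√(Dt)) = (2220 − 2105.4)/73.27 = 1.564; ½·erfc(1.564) = 0.01349.
C = 3.58 × 0.01349 = 0.0483 mg/L.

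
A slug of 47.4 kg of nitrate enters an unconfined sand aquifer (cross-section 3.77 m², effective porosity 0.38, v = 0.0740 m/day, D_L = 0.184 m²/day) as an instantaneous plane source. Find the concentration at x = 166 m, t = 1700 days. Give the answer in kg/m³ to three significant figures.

For an instantaneous plane source, C(x,t) = M/(n_e·A·√(4πDt)) · exp(−(x−vt)²/(4Dt)), with n_e·A the pore (flow) area.
Plume center vt = 0.0740 × 1700 = 125.8 m, so the well at 166 m is 40.2 m downgradient of the peak.
√(4πDt) = 62.70 m, giving peak height M/(n_e·A·√(4πDt)) = 47.4/(0.38 × 3.77 × 62.70) = 0.5277 kg/m³.
(x−vt)²/(4Dt) = (40.2)²/(4 × 0.184 × 1700) = 1.292; exp(−1.292) = 0.2747.
C = 0.5277 × 0.2747 = 0.145 kg/m³.

0.145 kg/m³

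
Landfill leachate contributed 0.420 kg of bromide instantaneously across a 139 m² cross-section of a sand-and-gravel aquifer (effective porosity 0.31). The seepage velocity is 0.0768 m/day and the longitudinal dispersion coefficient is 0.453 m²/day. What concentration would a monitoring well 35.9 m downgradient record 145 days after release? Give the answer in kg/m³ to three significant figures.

3.29e-05 kg/m³

For an instantaneous plane source, C(x,t) = M/(n_e·A·√(4πDt)) · exp(−(x−vt)²/(4Dt)), with n_e·A the pore (flow) area.
Plume center vt = 0.0768 × 145 = 11.136 m, so the well at 35.9 m is 24.764 m downgradient of the peak.
√(4πDt) = 28.73 m, giving peak height M/(n_e·A·√(4πDt)) = 0.420/(0.31 × 139 × 28.73) = 0.0003393 kg/m³.
(x−vt)²/(4Dt) = (24.764)²/(4 × 0.453 × 145) = 2.334; exp(−2.334) = 0.09691.
C = 0.0003393 × 0.09691 = 3.29e-05 kg/m³.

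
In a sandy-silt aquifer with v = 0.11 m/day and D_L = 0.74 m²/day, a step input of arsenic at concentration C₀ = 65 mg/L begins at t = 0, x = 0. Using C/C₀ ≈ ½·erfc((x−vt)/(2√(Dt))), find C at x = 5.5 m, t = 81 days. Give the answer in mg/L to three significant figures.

For a continuous step input, C/C₀ ≈ ½·erfc((x−vt)/(2√(Dt))).
vt = 0.11 × 81 = 8.91 m and 2√(Dt) = 2√(0.74 × 81) = 15.48 m.
Argument (x−vt)/(2√(Dt)) = (5.5 − 8.91)/15.48 = -0.2203; ½·erfc(-0.2203) = 0.6223.
C = 65 × 0.6223 = 40.4 mg/L.

40.4 mg/L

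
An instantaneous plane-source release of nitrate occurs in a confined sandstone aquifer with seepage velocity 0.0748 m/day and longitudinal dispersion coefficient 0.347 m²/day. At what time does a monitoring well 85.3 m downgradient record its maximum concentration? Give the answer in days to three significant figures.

For the 1D instantaneous-source solution, setting ∂C/∂t = 0 at fixed x gives v²t² + 2Dt − x² = 0, so t = (√(D² + v²x²) − D)/v².
√(D² + v²x²) = √(0.347² + 0.0748² × 85.3²) = 6.390; v² = 0.00559504.
t = (6.390 − 0.347)/0.00559504 = 1080 days (vs. the pure-advection estimate x/v = 1140 d).

1080 days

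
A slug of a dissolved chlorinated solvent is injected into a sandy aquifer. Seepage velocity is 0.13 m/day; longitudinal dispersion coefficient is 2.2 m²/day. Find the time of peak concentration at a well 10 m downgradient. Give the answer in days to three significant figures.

21.0 days

For the 1D instantaneous-source solution, setting ∂C/∂t = 0 at fixed x gives v²t² + 2Dt − x² = 0, so t = (√(D² + v²x²) − D)/v².
√(D² + v²x²) = √(2.2² + 0.13² × 10²) = 2.555; v² = 0.0169.
t = (2.555 − 2.2)/0.0169 = 21.0 days (vs. the pure-advection estimate x/v = 76.9 d).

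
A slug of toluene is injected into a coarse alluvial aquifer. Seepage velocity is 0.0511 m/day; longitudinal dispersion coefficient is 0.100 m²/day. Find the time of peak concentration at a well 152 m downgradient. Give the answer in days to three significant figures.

2940 days

For the 1D instantaneous-source solution, setting ∂C/∂t = 0 at fixed x gives v²t² + 2Dt − x² = 0, so t = (√(D² + v²x²) − D)/v².
√(D² + v²x²) = √(0.100² + 0.0511² × 152²) = 7.768; v² = 0.00261121.
t = (7.768 − 0.100)/0.00261121 = 2940 days (vs. the pure-advection estimate x/v = 2970 d).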